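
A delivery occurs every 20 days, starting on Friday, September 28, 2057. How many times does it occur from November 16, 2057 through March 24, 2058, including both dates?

6

Occurrences land 20·i days after September 28, 2057 for i = 0, 1, 2, …
November 16, 2057 is 49 days after the start; 49 ÷ 20 = 2 remainder 9; since the remainder is 9, round up to i = 3. First occurrence in the window: #4 on November 27, 2057 (3×20 = 60 days in).
March 24, 2058 is 177 days after the start; 177 ÷ 20 = 8 remainder 17. Last occurrence in the window: #9 on March 7, 2058.
Occurrences #4 through #9: 6 in total.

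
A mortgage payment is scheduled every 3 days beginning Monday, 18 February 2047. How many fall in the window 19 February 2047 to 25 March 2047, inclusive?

Occurrences land 3·i days after 18 February 2047 for i = 0, 1, 2, …
19 February 2047 is 1 day after the start; 1 ÷ 3 = 0 remainder 1; since the remainder is 1, round up to i = 1. First occurrence in the window: #2 on 21 February 2047 (1×3 = 3 days in).
25 March 2047 is 35 days after the start; 35 ÷ 3 = 11 remainder 2. Last occurrence in the window: #12 on 23 March 2047.
Occurrences #2 through #12: 11 in total.

11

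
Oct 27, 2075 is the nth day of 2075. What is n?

300

Days in months before Oct: 31 + 28 + 31 + 30 + 31 + 30 + 31 + 31 + 30 = 273.
Plus 27 days into Oct → day 300.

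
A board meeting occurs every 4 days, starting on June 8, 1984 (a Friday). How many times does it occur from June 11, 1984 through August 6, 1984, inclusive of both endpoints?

14

Occurrences land 4·i days after June 8, 1984 for i = 0, 1, 2, …
June 11, 1984 is 3 days after the start; 3 ÷ 4 = 0 remainder 3; since the remainder is 3, round up to i = 1. First occurrence in the window: #2 on June 12, 1984 (1×4 = 4 days in).
August 6, 1984 is 59 days after the start; 59 ÷ 4 = 14 remainder 3. Last occurrence in the window: #15 on August 3, 1984.
Occurrences #2 through #15: 14 in total.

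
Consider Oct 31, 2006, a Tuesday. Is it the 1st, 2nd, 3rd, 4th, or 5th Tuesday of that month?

5th

Day 31 falls in week ⌈31/7⌉ of the month.
Days 1–7 hold the 1st Tuesday, 8–14 the 2nd, 15–21 the 3rd, 22–28 the 4th, 29–31 the 5th.
31 is in the range for the 5th.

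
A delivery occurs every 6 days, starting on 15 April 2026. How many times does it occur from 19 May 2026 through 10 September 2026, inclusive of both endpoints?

19

Occurrences land 6·i days after 15 April 2026 for i = 0, 1, 2, …
19 May 2026 is 34 days after the start; 34 ÷ 6 = 5 remainder 4; since the remainder is 4, round up to i = 6. First occurrence in the window: #7 on 21 May 2026 (6×6 = 36 days in).
10 September 2026 is 148 days after the start; 148 ÷ 6 = 24 remainder 4. Last occurrence in the window: #25 on 6 September 2026.
Occurrences #7 through #25: 19 in total.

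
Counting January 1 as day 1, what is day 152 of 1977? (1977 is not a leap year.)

1 June 1977

January has 31 days (152 − 31 = 121 remain).
February has 28 days (121 − 28 = 93 remain).
March has 31 days (93 − 31 = 62 remain).
April has 30 days (62 − 30 = 32 remain).
May has 31 days (32 − 31 = 1 remain).
1 into June → June 1.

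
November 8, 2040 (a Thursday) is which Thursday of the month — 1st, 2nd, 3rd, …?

2nd

Day 8 falls in week ⌈8/7⌉ of the month.
Days 1–7 hold the 1st Thursday, 8–14 the 2nd, 15–21 the 3rd, 22–28 the 4th, 29–31 the 5th.
8 is in the range for the 2nd.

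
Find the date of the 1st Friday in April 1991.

5 April 1991

The first Friday of April 1991 is April 5.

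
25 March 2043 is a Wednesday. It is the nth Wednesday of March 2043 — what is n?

Day 25 falls in week ⌈25/7⌉ of the month.
Days 1–7 hold the 1st Wednesday, 8–14 the 2nd, 15–21 the 3rd, 22–28 the 4th, 29–31 the 5th.
25 is in the range for the 4th.

4th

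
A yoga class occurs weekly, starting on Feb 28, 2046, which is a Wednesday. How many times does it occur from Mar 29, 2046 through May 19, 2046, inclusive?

Occurrences land 7·i days after Feb 28, 2046 for i = 0, 1, 2, …
Mar 29, 2046 is 29 days after the start; 29 ÷ 7 = 4 remainder 1; since the remainder is 1, round up to i = 5. First occurrence in the window: #6 on Apr 4, 2046 (5×7 = 35 days in).
May 19, 2046 is 80 days after the start; 80 ÷ 7 = 11 remainder 3. Last occurrence in the window: #12 on May 16, 2046.
Occurrences #6 through #12: 7 in total.

7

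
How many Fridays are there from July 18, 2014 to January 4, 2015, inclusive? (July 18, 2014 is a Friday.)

25

July 18, 2014 is a Friday; the first Friday on or after it is July 18, 2014.
From July 18, 2014 to January 4, 2015: 13 + 31 + 30 + 31 + 30 + 31 + 4 = 170 days (rest of July, August, September, October, November, December, January).
170 ÷ 7 = 24 full weeks with remainder 2, so 24 more Fridays after the first → 25.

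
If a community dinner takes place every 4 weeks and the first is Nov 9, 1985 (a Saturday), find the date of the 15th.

The 15th occurrence is 14 intervals after the first: 14 × 28 = 392 days after Nov 9, 1985.
Nov has 30 days — 21 days to the end of Nov leaves 371.
Dec has 31 days (340 left).
Jan has 31 days (309 left).
Feb has 28 days (281 left).
Mar has 31 days (250 left).
Apr has 30 days (220 left).
May has 31 days (189 left).
Jun has 30 days (159 left).
Jul has 31 days (128 left).
Aug has 31 days (97 left).
Sep has 30 days (67 left).
Oct has 31 days (36 left).
Nov has 30 days (6 left).
6 days into Dec → Dec 6, 1986.

Dec 6, 1986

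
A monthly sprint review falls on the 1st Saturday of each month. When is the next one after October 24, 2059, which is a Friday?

November 1, 2059

October 2059 starts on a Wednesday, so its 1st Saturday is October 4, 2059 (3 days in).
That is not after October 24, 2059, so look at November 2059.
November 2059 starts on a Saturday, so its 1st Saturday is November 1, 2059.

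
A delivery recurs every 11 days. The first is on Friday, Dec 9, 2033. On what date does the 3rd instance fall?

Dec 31, 2033

The 3rd occurrence is 2 intervals after the first: 2 × 11 = 22 days after Dec 9, 2033.
22 days later is Dec 31, 2033.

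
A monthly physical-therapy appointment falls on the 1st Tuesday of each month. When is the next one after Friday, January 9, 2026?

February 3, 2026

January 2026 starts on a Thursday, so its 1st Tuesday is January 6, 2026 (5 days in).
That is not after January 9, 2026, so look at February 2026.
February 2026 starts on a Sunday, so its 1st Tuesday is February 3, 2026 (2 days in).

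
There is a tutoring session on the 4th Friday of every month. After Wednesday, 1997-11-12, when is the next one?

November 1997 starts on a Saturday; its first Friday is the 7th, so the 4th Friday is the 28th — 1997-11-28.
1997-11-28 is after 1997-11-12, so that is the next one.

1997-11-28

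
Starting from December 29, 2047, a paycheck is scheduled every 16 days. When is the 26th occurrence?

The 26th occurrence is 25 intervals after the first: 25 × 16 = 400 days after December 29, 2047.
December has 31 days — 2 days to the end of December leaves 398.
January has 31 days (367 left).
February has 29 days (338 left).
March has 31 days (307 left).
April has 30 days (277 left).
May has 31 days (246 left).
June has 30 days (216 left).
July has 31 days (185 left).
August has 31 days (154 left).
September has 30 days (124 left).
October has 31 days (93 left).
November has 30 days (63 left).
December has 31 days (32 left).
January has 31 days (1 left).
1 day into February → February 1, 2049.

February 1, 2049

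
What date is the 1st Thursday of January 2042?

The first Thursday of January 2042 is January 2.

January 2, 2042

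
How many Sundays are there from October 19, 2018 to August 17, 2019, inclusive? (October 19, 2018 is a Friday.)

43

October 19, 2018 is a Friday; the first Sunday on or after it is October 21, 2018 (2 days later).
From October 21, 2018 to August 17, 2019: 10 + 30 + 31 + 31 + 28 + 31 + 30 + 31 + 30 + 31 + 17 = 300 days (rest of October, November, December, January, February, March, April, May, June, July, August).
300 ÷ 7 = 42 full weeks with remainder 6, so 42 more Sundays after the first → 43.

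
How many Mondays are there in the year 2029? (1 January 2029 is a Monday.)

53

1 January 2029 is a Monday; the first Monday on or after it is 1 January 2029.
From 1 January 2029 to 31 December 2029: 30 + 28 + 31 + 30 + 31 + 30 + 31 + 31 + 30 + 31 + 30 + 31 = 364 days (rest of January, February, March, April, May, June, July, August, September, October, November, December).
364 ÷ 7 = 52 full weeks with remainder 0, so 52 more Mondays after the first → 53.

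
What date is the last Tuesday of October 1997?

October 28, 1997

October 1997 begins on a Wednesday, so the first Tuesday is October 7 (6 days later).
October 1997 has 31 days. Adding weeks: 7, 14, 21, 28 — the last one ≤ 31 is the 28th.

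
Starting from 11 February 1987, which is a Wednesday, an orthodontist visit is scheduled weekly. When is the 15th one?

The 15th occurrence is 14 intervals after the first: 14 × 7 = 98 days after 11 February 1987.
February has 28 days — 17 days to the end of February leaves 81.
March has 31 days (50 left).
April has 30 days (20 left).
20 days into May → 20 May 1987.

20 May 1987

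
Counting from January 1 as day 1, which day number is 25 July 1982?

Days in months before July: 31 + 28 + 31 + 30 + 31 + 30 = 181.
Plus 25 days into July → day 206.

206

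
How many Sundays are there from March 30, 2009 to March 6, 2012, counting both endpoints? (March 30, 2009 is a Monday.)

March 30, 2009 is a Monday; the first Sunday on or after it is April 5, 2009 (6 days later).
From April 5, 2009 to March 6, 2012: 270 + 365 + 365 + 66 = 1066 days (rest of 2009, 2010, 2011, to March 6, 2012 in 2012).
1066 ÷ 7 = 152 full weeks with remainder 2, so 152 more Sundays after the first → 153.

153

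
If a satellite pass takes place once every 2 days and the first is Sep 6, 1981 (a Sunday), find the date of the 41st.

The 41st occurrence is 40 intervals after the first: 40 × 2 = 80 days after Sep 6, 1981.
Sep has 30 days — 24 days to the end of Sep leaves 56.
Oct has 31 days (25 left).
25 days into Nov → Nov 25, 1981.

Nov 25, 1981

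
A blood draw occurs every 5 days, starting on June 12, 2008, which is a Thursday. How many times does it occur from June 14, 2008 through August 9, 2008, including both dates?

Occurrences land 5·i days after June 12, 2008 for i = 0, 1, 2, …
June 14, 2008 is 2 days after the start; 2 ÷ 5 = 0 remainder 2; since the remainder is 2, round up to i = 1. First occurrence in the window: #2 on June 17, 2008 (1×5 = 5 days in).
August 9, 2008 is 58 days after the start; 58 ÷ 5 = 11 remainder 3. Last occurrence in the window: #12 on August 6, 2008.
Occurrences #2 through #12: 11 in total.

11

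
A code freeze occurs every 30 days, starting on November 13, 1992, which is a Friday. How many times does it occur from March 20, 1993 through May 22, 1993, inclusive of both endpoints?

2

Occurrences land 30·i days after November 13, 1992 for i = 0, 1, 2, …
March 20, 1993 is 127 days after the start; 127 ÷ 30 = 4 remainder 7; since the remainder is 7, round up to i = 5. First occurrence in the window: #6 on April 12, 1993 (5×30 = 150 days in).
May 22, 1993 is 190 days after the start; 190 ÷ 30 = 6 remainder 10. Last occurrence in the window: #7 on May 12, 1993.
Occurrences #6 through #7: 2 in total.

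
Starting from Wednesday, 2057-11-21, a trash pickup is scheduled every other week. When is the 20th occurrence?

The 20th occurrence is 19 intervals after the first: 19 × 14 = 266 days after 2057-11-21.
November has 30 days — 9 days to the end of November leaves 257.
December has 31 days (226 left).
January has 31 days (195 left).
February has 28 days (167 left).
March has 31 days (136 left).
April has 30 days (106 left).
May has 31 days (75 left).
June has 30 days (45 left).
July has 31 days (14 left).
14 days into August → 2058-08-14.

2058-08-14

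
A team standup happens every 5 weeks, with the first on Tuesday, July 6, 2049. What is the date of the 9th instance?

The 9th occurrence is 8 intervals after the first: 8 × 35 = 280 days after July 6, 2049.
July has 31 days — 25 days to the end of July leaves 255.
August has 31 days (224 left).
September has 30 days (194 left).
October has 31 days (163 left).
November has 30 days (133 left).
December has 31 days (102 left).
January has 31 days (71 left).
February has 28 days (43 left).
March has 31 days (12 left).
12 days into April → April 12, 2050.

April 12, 2050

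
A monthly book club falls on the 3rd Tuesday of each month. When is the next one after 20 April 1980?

April 1980 starts on a Tuesday; its first Tuesday is the 1st, so the 3rd Tuesday is the 15th — 15 April 1980.
That is not after 20 April 1980, so look at May 1980.
May 1980 starts on a Thursday; its first Tuesday is the 6th, so the 3rd Tuesday is the 20th — 20 May 1980.

20 May 1980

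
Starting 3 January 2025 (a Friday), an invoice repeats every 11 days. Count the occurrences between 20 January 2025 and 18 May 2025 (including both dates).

11

Occurrences land 11·i days after 3 January 2025 for i = 0, 1, 2, …
20 January 2025 is 17 days after the start; 17 ÷ 11 = 1 remainder 6; since the remainder is 6, round up to i = 2. First occurrence in the window: #3 on 25 January 2025 (2×11 = 22 days in).
18 May 2025 is 135 days after the start; 135 ÷ 11 = 12 remainder 3. Last occurrence in the window: #13 on 15 May 2025.
Occurrences #3 through #13: 11 in total.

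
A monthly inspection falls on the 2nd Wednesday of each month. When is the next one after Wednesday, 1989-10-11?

1989-11-08

October 1989 starts on a Sunday; its first Wednesday is the 4th, so the 2nd Wednesday is the 11th — 1989-10-11.
That is not after 1989-10-11, so look at November 1989.
November 1989 starts on a Wednesday; its first Wednesday is the 1st, so the 2nd Wednesday is the 8th — 1989-11-08.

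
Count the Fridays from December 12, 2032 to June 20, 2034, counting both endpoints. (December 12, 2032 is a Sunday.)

December 12, 2032 is a Sunday; the first Friday on or after it is December 17, 2032 (5 days later).
From December 17, 2032 to June 20, 2034: 14 + 365 + 171 = 550 days (rest of 2032, 2033, to June 20, 2034 in 2034).
550 ÷ 7 = 78 full weeks with remainder 4, so 78 more Fridays after the first → 79.

79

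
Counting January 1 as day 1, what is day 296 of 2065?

January has 31 days (296 − 31 = 265 remain).
February has 28 days (265 − 28 = 237 remain).
March has 31 days (237 − 31 = 206 remain).
April has 30 days (206 − 30 = 176 remain).
May has 31 days (176 − 31 = 145 remain).
June has 30 days (145 − 30 = 115 remain).
July has 31 days (115 − 31 = 84 remain).
August has 31 days (84 − 31 = 53 remain).
September has 30 days (53 − 30 = 23 remain).
23 into October → October 23.

October 23, 2065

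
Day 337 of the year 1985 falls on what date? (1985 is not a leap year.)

January has 31 days (337 − 31 = 306 remain).
February has 28 days (306 − 28 = 278 remain).
March has 31 days (278 − 31 = 247 remain).
April has 30 days (247 − 30 = 217 remain).
May has 31 days (217 − 31 = 186 remain).
June has 30 days (186 − 30 = 156 remain).
July has 31 days (156 − 31 = 125 remain).
August has 31 days (125 − 31 = 94 remain).
September has 30 days (94 − 30 = 64 remain).
October has 31 days (64 − 31 = 33 remain).
November has 30 days (33 − 30 = 3 remain).
3 into December → December 3.

1985-12-03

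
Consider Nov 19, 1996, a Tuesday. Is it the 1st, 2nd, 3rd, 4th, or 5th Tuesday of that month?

Day 19 falls in week ⌈19/7⌉ of the month.
Days 1–7 hold the 1st Tuesday, 8–14 the 2nd, 15–21 the 3rd, 22–28 the 4th, 29–31 the 5th.
19 is in the range for the 3rd.

3rd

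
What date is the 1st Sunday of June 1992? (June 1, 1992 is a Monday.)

June 7, 1992

June 1992 begins on a Monday, so the first Sunday is June 7 (6 days later).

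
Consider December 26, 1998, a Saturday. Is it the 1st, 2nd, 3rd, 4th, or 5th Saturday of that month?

4th

Day 26 falls in week ⌈26/7⌉ of the month.
Days 1–7 hold the 1st Saturday, 8–14 the 2nd, 15–21 the 3rd, 22–28 the 4th, 29–31 the 5th.
26 is in the range for the 4th.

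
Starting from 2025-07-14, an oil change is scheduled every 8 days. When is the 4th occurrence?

The 4th occurrence is 3 intervals after the first: 3 × 8 = 24 days after 2025-07-14.
July has 31 days — 17 days to the end of July leaves 7.
7 days into August → 2025-08-07.

2025-08-07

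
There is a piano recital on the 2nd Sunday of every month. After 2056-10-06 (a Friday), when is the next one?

2056-10-08

October 2056 starts on a Sunday; its first Sunday is the 1st, so the 2nd Sunday is the 8th — 2056-10-08.
2056-10-08 is after 2056-10-06, so that is the next one.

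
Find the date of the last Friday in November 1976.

The first Friday of November 1976 is November 5.
November 1976 has 30 days. Adding weeks: 5, 12, 19, 26 — the last one ≤ 30 is the 26th.

November 26, 1976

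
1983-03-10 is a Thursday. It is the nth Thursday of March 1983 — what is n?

Day 10 falls in week ⌈10/7⌉ of the month.
Days 1–7 hold the 1st Thursday, 8–14 the 2nd, 15–21 the 3rd, 22–28 the 4th, 29–31 the 5th.
10 is in the range for the 2nd.

2nd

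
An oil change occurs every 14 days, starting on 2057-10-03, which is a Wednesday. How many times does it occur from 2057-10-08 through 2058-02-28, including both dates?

10

Occurrences land 14·i days after 2057-10-03 for i = 0, 1, 2, …
2057-10-08 is 5 days after the start; 5 ÷ 14 = 0 remainder 5; since the remainder is 5, round up to i = 1. First occurrence in the window: #2 on 2057-10-17 (1×14 = 14 days in).
2058-02-28 is 148 days after the start; 148 ÷ 14 = 10 remainder 8. Last occurrence in the window: #11 on 2058-02-20.
Occurrences #2 through #11: 10 in total.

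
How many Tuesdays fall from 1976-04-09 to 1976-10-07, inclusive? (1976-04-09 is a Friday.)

1976-04-09 is a Friday; the first Tuesday on or after it is 1976-04-13 (4 days later).
From 1976-04-13 to 1976-10-07: 17 + 31 + 30 + 31 + 31 + 30 + 7 = 177 days (rest of April, May, June, July, August, September, October).
177 ÷ 7 = 25 full weeks with remainder 2, so 25 more Tuesdays after the first → 26.

26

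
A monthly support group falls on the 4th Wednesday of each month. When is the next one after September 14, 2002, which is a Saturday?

September 2002 starts on a Sunday; its first Wednesday is the 4th, so the 4th Wednesday is the 25th — September 25, 2002.
September 25, 2002 is after September 14, 2002, so that is the next one.

September 25, 2002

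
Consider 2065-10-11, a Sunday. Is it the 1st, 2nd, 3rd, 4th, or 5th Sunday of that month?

2nd

Day 11 falls in week ⌈11/7⌉ of the month.
Days 1–7 hold the 1st Sunday, 8–14 the 2nd, 15–21 the 3rd, 22–28 the 4th, 29–31 the 5th.
11 is in the range for the 2nd.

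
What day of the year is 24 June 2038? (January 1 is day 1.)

175

Days in months before June: 31 + 28 + 31 + 30 + 31 = 151.
Plus 24 days into June → day 175.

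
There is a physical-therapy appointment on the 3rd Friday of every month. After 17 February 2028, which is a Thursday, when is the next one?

February 2028 starts on a Tuesday; its first Friday is the 4th, so the 3rd Friday is the 18th — 18 February 2028.
18 February 2028 is after 17 February 2028, so that is the next one.

18 February 2028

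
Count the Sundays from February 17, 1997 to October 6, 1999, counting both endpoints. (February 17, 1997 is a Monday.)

137

February 17, 1997 is a Monday; the first Sunday on or after it is February 23, 1997 (6 days later).
From February 23, 1997 to October 6, 1999: 311 + 365 + 279 = 955 days (rest of 1997, 1998, to October 6, 1999 in 1999).
955 ÷ 7 = 136 full weeks with remainder 3, so 136 more Sundays after the first → 137.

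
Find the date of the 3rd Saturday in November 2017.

2017-11-18

The first Saturday of November 2017 is November 4.
The 3rd Saturday is 2 weeks later: 4 + 14 = 18.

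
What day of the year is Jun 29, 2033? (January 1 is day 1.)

Days in months before Jun: 31 + 28 + 31 + 30 + 31 = 151.
Plus 29 days into Jun → day 180.

180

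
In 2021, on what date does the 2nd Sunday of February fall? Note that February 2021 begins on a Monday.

February 2021 begins on a Monday, so the first Sunday is February 7 (6 days later).
The 2nd Sunday is 1 weeks later: 7 + 7 = 14.

14 February 2021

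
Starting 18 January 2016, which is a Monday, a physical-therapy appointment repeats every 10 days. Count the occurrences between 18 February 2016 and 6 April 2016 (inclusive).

Occurrences land 10·i days after 18 January 2016 for i = 0, 1, 2, …
18 February 2016 is 31 days after the start; 31 ÷ 10 = 3 remainder 1; since the remainder is 1, round up to i = 4. First occurrence in the window: #5 on 27 February 2016 (4×10 = 40 days in).
6 April 2016 is 79 days after the start; 79 ÷ 10 = 7 remainder 9. Last occurrence in the window: #8 on 28 March 2016.
Occurrences #5 through #8: 4 in total.

4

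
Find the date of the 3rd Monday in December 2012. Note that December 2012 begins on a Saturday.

2012-12-17

December 2012 begins on a Saturday, so the first Monday is December 3 (2 days later).
The 3rd Monday is 2 weeks later: 3 + 14 = 17.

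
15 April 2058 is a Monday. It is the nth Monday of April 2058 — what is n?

3rd

Day 15 falls in week ⌈15/7⌉ of the month.
Days 1–7 hold the 1st Monday, 8–14 the 2nd, 15–21 the 3rd, 22–28 the 4th, 29–31 the 5th.
15 is in the range for the 3rd.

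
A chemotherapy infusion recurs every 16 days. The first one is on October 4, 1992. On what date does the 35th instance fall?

April 1, 1994

The 35th occurrence is 34 intervals after the first: 34 × 16 = 544 days after October 4, 1992.
October has 31 days — 27 days to the end of October leaves 517.
From end of October to end of 1992 is 61 days (456 left).
1993 has 365 days (91 left).
January has 31 days (60 left).
February has 28 days (32 left).
March has 31 days (1 left).
1 day into April → April 1, 1994.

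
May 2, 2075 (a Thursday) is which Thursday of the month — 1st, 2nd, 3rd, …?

1st

Day 2 falls in week ⌈2/7⌉ of the month.
Days 1–7 hold the 1st Thursday, 8–14 the 2nd, 15–21 the 3rd, 22–28 the 4th, 29–31 the 5th.
2 is in the range for the 1st.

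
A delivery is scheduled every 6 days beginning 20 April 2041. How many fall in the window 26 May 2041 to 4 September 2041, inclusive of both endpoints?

Occurrences land 6·i days after 20 April 2041 for i = 0, 1, 2, …
26 May 2041 is 36 days after the start; 36 ÷ 6 = 6 remainder 0. First occurrence in the window: #7 on 26 May 2041 (6×6 = 36 days in).
4 September 2041 is 137 days after the start; 137 ÷ 6 = 22 remainder 5. Last occurrence in the window: #23 on 30 August 2041.
Occurrences #7 through #23: 17 in total.

17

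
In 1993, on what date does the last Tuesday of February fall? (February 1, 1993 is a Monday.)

23 February 1993

February 1993 begins on a Monday, so the first Tuesday is February 2 (1 day later).
February 1993 has 28 days. Adding weeks: 2, 9, 16, 23 — the last one ≤ 28 is the 23rd.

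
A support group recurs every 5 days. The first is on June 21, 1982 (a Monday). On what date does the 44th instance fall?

The 44th occurrence is 43 intervals after the first: 43 × 5 = 215 days after June 21, 1982.
June has 30 days — 9 days to the end of June leaves 206.
July has 31 days (175 left).
August has 31 days (144 left).
September has 30 days (114 left).
October has 31 days (83 left).
November has 30 days (53 left).
December has 31 days (22 left).
22 days into January → January 22, 1983.

January 22, 1983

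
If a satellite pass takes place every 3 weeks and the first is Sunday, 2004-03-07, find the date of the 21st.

2005-05-01

The 21st occurrence is 20 intervals after the first: 20 × 21 = 420 days after 2004-03-07.
March has 31 days — 24 days to the end of March leaves 396.
April has 30 days (366 left).
May has 31 days (335 left).
June has 30 days (305 left).
July has 31 days (274 left).
August has 31 days (243 left).
September has 30 days (213 left).
October has 31 days (182 left).
November has 30 days (152 left).
December has 31 days (121 left).
January has 31 days (90 left).
February has 28 days (62 left).
March has 31 days (31 left).
April has 30 days (1 left).
1 day into May → 2005-05-01.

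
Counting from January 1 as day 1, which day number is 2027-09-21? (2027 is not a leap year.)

264

Days in months before September: 31 + 28 + 31 + 30 + 31 + 30 + 31 + 31 = 243.
Plus 21 days into September → day 264.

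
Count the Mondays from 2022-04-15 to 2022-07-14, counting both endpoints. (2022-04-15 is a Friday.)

2022-04-15 is a Friday; the first Monday on or after it is 2022-04-18 (3 days later).
From 2022-04-18 to 2022-07-14: 12 + 31 + 30 + 14 = 87 days (rest of April, May, June, July).
87 ÷ 7 = 12 full weeks with remainder 3, so 12 more Mondays after the first → 13.

13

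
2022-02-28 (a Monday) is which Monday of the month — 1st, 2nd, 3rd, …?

4th

Day 28 falls in week ⌈28/7⌉ of the month.
Days 1–7 hold the 1st Monday, 8–14 the 2nd, 15–21 the 3rd, 22–28 the 4th, 29–31 the 5th.
28 is in the range for the 4th.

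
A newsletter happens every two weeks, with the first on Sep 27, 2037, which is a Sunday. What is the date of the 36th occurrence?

The 36th occurrence is 35 intervals after the first: 35 × 14 = 490 days after Sep 27, 2037.
Sep has 30 days — 3 days to the end of Sep leaves 487.
From end of Sep to end of 2037 is 92 days (395 left).
2038 has 365 days (30 left).
30 days into Jan → Jan 30, 2039.

Jan 30, 2039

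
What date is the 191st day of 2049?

January has 31 days (191 − 31 = 160 remain).
February has 28 days (160 − 28 = 132 remain).
March has 31 days (132 − 31 = 101 remain).
April has 30 days (101 − 30 = 71 remain).
May has 31 days (71 − 31 = 40 remain).
June has 30 days (40 − 30 = 10 remain).
10 into July → July 10.

July 10, 2049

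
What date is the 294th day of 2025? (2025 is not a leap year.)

October 21, 2025

January has 31 days (294 − 31 = 263 remain).
February has 28 days (263 − 28 = 235 remain).
March has 31 days (235 − 31 = 204 remain).
April has 30 days (204 − 30 = 174 remain).
May has 31 days (174 − 31 = 143 remain).
June has 30 days (143 − 30 = 113 remain).
July has 31 days (113 − 31 = 82 remain).
August has 31 days (82 − 31 = 51 remain).
September has 30 days (51 − 30 = 21 remain).
21 into October → October 21.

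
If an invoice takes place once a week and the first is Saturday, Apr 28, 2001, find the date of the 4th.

May 19, 2001

The 4th occurrence is 3 intervals after the first: 3 × 7 = 21 days after Apr 28, 2001.
Apr has 30 days — 2 days to the end of Apr leaves 19.
19 days into May → May 19, 2001.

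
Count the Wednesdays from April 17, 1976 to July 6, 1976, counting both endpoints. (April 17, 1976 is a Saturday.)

11

April 17, 1976 is a Saturday; the first Wednesday on or after it is April 21, 1976 (4 days later).
From April 21, 1976 to July 6, 1976: 9 + 31 + 30 + 6 = 76 days (rest of April, May, June, July).
76 ÷ 7 = 10 full weeks with remainder 6, so 10 more Wednesdays after the first → 11.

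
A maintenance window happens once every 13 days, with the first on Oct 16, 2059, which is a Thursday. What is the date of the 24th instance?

The 24th occurrence is 23 intervals after the first: 23 × 13 = 299 days after Oct 16, 2059.
Oct has 31 days — 15 days to the end of Oct leaves 284.
Nov has 30 days (254 left).
Dec has 31 days (223 left).
Jan has 31 days (192 left).
Feb has 29 days (163 left).
Mar has 31 days (132 left).
Apr has 30 days (102 left).
May has 31 days (71 left).
Jun has 30 days (41 left).
Jul has 31 days (10 left).
10 days into Aug → Aug 10, 2060.

Aug 10, 2060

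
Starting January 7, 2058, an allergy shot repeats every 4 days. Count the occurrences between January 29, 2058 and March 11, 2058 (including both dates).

Occurrences land 4·i days after January 7, 2058 for i = 0, 1, 2, …
January 29, 2058 is 22 days after the start; 22 ÷ 4 = 5 remainder 2; since the remainder is 2, round up to i = 6. First occurrence in the window: #7 on January 31, 2058 (6×4 = 24 days in).
March 11, 2058 is 63 days after the start; 63 ÷ 4 = 15 remainder 3. Last occurrence in the window: #16 on March 8, 2058.
Occurrences #7 through #16: 10 in total.

10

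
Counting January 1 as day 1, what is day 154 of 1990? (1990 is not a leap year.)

Jan has 31 days (154 − 31 = 123 remain).
Feb has 28 days (123 − 28 = 95 remain).
Mar has 31 days (95 − 31 = 64 remain).
Apr has 30 days (64 − 30 = 34 remain).
May has 31 days (34 − 31 = 3 remain).
3 into Jun → Jun 3.

Jun 3, 1990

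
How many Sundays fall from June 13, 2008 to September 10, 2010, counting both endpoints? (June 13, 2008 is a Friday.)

117

June 13, 2008 is a Friday; the first Sunday on or after it is June 15, 2008 (2 days later).
From June 15, 2008 to September 10, 2010: 199 + 365 + 253 = 817 days (rest of 2008, 2009, to September 10, 2010 in 2010).
817 ÷ 7 = 116 full weeks with remainder 5, so 116 more Sundays after the first → 117.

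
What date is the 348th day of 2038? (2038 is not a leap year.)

December 14, 2038

January has 31 days (348 − 31 = 317 remain).
February has 28 days (317 − 28 = 289 remain).
March has 31 days (289 − 31 = 258 remain).
April has 30 days (258 − 30 = 228 remain).
May has 31 days (228 − 31 = 197 remain).
June has 30 days (197 − 30 = 167 remain).
July has 31 days (167 − 31 = 136 remain).
August has 31 days (136 − 31 = 105 remain).
September has 30 days (105 − 30 = 75 remain).
October has 31 days (75 − 31 = 44 remain).
November has 30 days (44 − 30 = 14 remain).
14 into December → December 14.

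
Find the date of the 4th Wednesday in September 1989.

September 1989 begins on a Friday, so the first Wednesday is September 6 (5 days later).
The 4th Wednesday is 3 weeks later: 6 + 21 = 27.

1989-09-27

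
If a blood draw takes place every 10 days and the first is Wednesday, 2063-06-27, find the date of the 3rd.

The 3rd occurrence is 2 intervals after the first: 2 × 10 = 20 days after 2063-06-27.
June has 30 days — 3 days to the end of June leaves 17.
17 days into July → 2063-07-17.

2063-07-17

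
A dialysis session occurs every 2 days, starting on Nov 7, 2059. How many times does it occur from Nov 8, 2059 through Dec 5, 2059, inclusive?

Occurrences land 2·i days after Nov 7, 2059 for i = 0, 1, 2, …
Nov 8, 2059 is 1 day after the start; 1 ÷ 2 = 0 remainder 1; since the remainder is 1, round up to i = 1. First occurrence in the window: #2 on Nov 9, 2059 (1×2 = 2 days in).
Dec 5, 2059 is 28 days after the start; 28 ÷ 2 = 14 remainder 0. Last occurrence in the window: #15 on Dec 5, 2059.
Occurrences #2 through #15: 14 in total.

14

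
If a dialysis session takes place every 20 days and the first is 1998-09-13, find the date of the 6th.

1998-12-22

The 6th occurrence is 5 intervals after the first: 5 × 20 = 100 days after 1998-09-13.
September has 30 days — 17 days to the end of September leaves 83.
October has 31 days (52 left).
November has 30 days (22 left).
22 days into December → 1998-12-22.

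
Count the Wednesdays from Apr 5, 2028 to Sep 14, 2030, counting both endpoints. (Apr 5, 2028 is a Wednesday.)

128

Apr 5, 2028 is a Wednesday; the first Wednesday on or after it is Apr 5, 2028.
From Apr 5, 2028 to Sep 14, 2030: 270 + 365 + 257 = 892 days (rest of 2028, 2029, to Sep 14, 2030 in 2030).
892 ÷ 7 = 127 full weeks with remainder 3, so 127 more Wednesdays after the first → 128.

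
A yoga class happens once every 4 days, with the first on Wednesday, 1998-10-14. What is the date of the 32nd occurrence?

1999-02-15

The 32nd occurrence is 31 intervals after the first: 31 × 4 = 124 days after 1998-10-14.
October has 31 days — 17 days to the end of October leaves 107.
November has 30 days (77 left).
December has 31 days (46 left).
January has 31 days (15 left).
15 days into February → 1999-02-15.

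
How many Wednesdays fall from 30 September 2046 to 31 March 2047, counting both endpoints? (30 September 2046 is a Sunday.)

30 September 2046 is a Sunday; the first Wednesday on or after it is 3 October 2046 (3 days later).
From 3 October 2046 to 31 March 2047: 28 + 30 + 31 + 31 + 28 + 31 = 179 days (rest of October, November, December, January, February, March).
179 ÷ 7 = 25 full weeks with remainder 4, so 25 more Wednesdays after the first → 26.

26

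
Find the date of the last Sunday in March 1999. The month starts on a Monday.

March 1999 begins on a Monday, so the first Sunday is March 7 (6 days later).
March 1999 has 31 days. Adding weeks: 7, 14, 21, 28 — the last one ≤ 31 is the 28th.

1999-03-28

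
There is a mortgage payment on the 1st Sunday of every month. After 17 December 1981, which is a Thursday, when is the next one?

December 1981 starts on a Tuesday, so its 1st Sunday is 6 December 1981 (5 days in).
That is not after 17 December 1981, so look at January 1982.
January 1982 starts on a Friday, so its 1st Sunday is 3 January 1982 (2 days in).

3 January 1982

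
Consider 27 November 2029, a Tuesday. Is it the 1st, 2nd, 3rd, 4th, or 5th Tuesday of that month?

4th

Day 27 falls in week ⌈27/7⌉ of the month.
Days 1–7 hold the 1st Tuesday, 8–14 the 2nd, 15–21 the 3rd, 22–28 the 4th, 29–31 the 5th.
27 is in the range for the 4th.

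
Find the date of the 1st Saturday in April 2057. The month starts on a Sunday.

7 April 2057

April 2057 begins on a Sunday, so the first Saturday is April 7 (6 days later).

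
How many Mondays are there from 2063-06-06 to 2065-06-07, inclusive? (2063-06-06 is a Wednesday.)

2063-06-06 is a Wednesday; the first Monday on or after it is 2063-06-11 (5 days later).
From 2063-06-11 to 2065-06-07: 203 + 366 + 158 = 727 days (rest of 2063, 2064, to 2065-06-07 in 2065).
727 ÷ 7 = 103 full weeks with remainder 6, so 103 more Mondays after the first → 104.

104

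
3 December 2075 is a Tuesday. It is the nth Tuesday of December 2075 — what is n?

1st

Day 3 falls in week ⌈3/7⌉ of the month.
Days 1–7 hold the 1st Tuesday, 8–14 the 2nd, 15–21 the 3rd, 22–28 the 4th, 29–31 the 5th.
3 is in the range for the 1st.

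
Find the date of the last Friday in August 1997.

August 1997 begins on a Friday, so the first Friday is August 1.
August 1997 has 31 days. Adding weeks: 1, 8, 15, 22, 29 — the last one ≤ 31 is the 29th.

29 August 1997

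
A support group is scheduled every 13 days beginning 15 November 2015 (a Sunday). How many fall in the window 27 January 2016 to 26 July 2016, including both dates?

Occurrences land 13·i days after 15 November 2015 for i = 0, 1, 2, …
27 January 2016 is 73 days after the start; 73 ÷ 13 = 5 remainder 8; since the remainder is 8, round up to i = 6. First occurrence in the window: #7 on 1 February 2016 (6×13 = 78 days in).
26 July 2016 is 254 days after the start; 254 ÷ 13 = 19 remainder 7. Last occurrence in the window: #20 on 19 July 2016.
Occurrences #7 through #20: 14 in total.

14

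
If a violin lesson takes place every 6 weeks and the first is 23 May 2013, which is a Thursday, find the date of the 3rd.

The 3rd occurrence is 2 intervals after the first: 2 × 42 = 84 days after 23 May 2013.
May has 31 days — 8 days to the end of May leaves 76.
June has 30 days (46 left).
July has 31 days (15 left).
15 days into August → 15 August 2013.

15 August 2013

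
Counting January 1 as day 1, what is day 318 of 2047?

January has 31 days (318 − 31 = 287 remain).
February has 28 days (287 − 28 = 259 remain).
March has 31 days (259 − 31 = 228 remain).
April has 30 days (228 − 30 = 198 remain).
May has 31 days (198 − 31 = 167 remain).
June has 30 days (167 − 30 = 137 remain).
July has 31 days (137 − 31 = 106 remain).
August has 31 days (106 − 31 = 75 remain).
September has 30 days (75 − 30 = 45 remain).
October has 31 days (45 − 31 = 14 remain).
14 into November → November 14.

November 14, 2047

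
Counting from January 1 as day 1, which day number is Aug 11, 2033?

223

Days in months before Aug: 31 + 28 + 31 + 30 + 31 + 30 + 31 = 212.
Plus 11 days into Aug → day 223.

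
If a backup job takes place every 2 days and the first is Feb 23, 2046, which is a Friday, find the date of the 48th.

May 28, 2046

The 48th occurrence is 47 intervals after the first: 47 × 2 = 94 days after Feb 23, 2046.
Feb has 28 days — 5 days to the end of Feb leaves 89.
Mar has 31 days (58 left).
Apr has 30 days (28 left).
28 days into May → May 28, 2046.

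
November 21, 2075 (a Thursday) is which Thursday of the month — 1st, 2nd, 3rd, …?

Day 21 falls in week ⌈21/7⌉ of the month.
Days 1–7 hold the 1st Thursday, 8–14 the 2nd, 15–21 the 3rd, 22–28 the 4th, 29–31 the 5th.
21 is in the range for the 3rd.

3rd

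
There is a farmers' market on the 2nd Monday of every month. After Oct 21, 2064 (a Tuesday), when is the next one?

Nov 10, 2064

Oct 2064 starts on a Wednesday; its first Monday is the 6th, so the 2nd Monday is the 13th — Oct 13, 2064.
That is not after Oct 21, 2064, so look at Nov 2064.
Nov 2064 starts on a Saturday; its first Monday is the 3rd, so the 2nd Monday is the 10th — Nov 10, 2064.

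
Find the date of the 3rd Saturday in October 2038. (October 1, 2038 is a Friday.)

October 2038 begins on a Friday, so the first Saturday is October 2 (1 day later).
The 3rd Saturday is 2 weeks later: 2 + 14 = 16.

16 October 2038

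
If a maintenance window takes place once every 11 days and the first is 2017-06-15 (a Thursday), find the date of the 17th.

2017-12-08

The 17th occurrence is 16 intervals after the first: 16 × 11 = 176 days after 2017-06-15.
June has 30 days — 15 days to the end of June leaves 161.
July has 31 days (130 left).
August has 31 days (99 left).
September has 30 days (69 left).
October has 31 days (38 left).
November has 30 days (8 left).
8 days into December → 2017-12-08.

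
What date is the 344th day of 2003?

January has 31 days (344 − 31 = 313 remain).
February has 28 days (313 − 28 = 285 remain).
March has 31 days (285 − 31 = 254 remain).
April has 30 days (254 − 30 = 224 remain).
May has 31 days (224 − 31 = 193 remain).
June has 30 days (193 − 30 = 163 remain).
July has 31 days (163 − 31 = 132 remain).
August has 31 days (132 − 31 = 101 remain).
September has 30 days (101 − 30 = 71 remain).
October has 31 days (71 − 31 = 40 remain).
November has 30 days (40 − 30 = 10 remain).
10 into December → December 10.

10 December 2003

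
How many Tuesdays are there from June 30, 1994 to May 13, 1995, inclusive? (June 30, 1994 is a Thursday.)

June 30, 1994 is a Thursday; the first Tuesday on or after it is July 5, 1994 (5 days later).
From July 5, 1994 to May 13, 1995: 26 + 31 + 30 + 31 + 30 + 31 + 31 + 28 + 31 + 30 + 13 = 312 days (rest of July, August, September, October, November, December, January, February, March, April, May).
312 ÷ 7 = 44 full weeks with remainder 4, so 44 more Tuesdays after the first → 45.

45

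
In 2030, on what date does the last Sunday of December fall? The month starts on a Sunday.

2030-12-29

December 2030 begins on a Sunday, so the first Sunday is December 1.
December 2030 has 31 days. Adding weeks: 1, 8, 15, 22, 29 — the last one ≤ 31 is the 29th.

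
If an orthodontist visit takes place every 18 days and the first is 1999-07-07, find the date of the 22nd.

2000-07-19

The 22nd occurrence is 21 intervals after the first: 21 × 18 = 378 days after 1999-07-07.
July has 31 days — 24 days to the end of July leaves 354.
August has 31 days (323 left).
September has 30 days (293 left).
October has 31 days (262 left).
November has 30 days (232 left).
December has 31 days (201 left).
January has 31 days (170 left).
February has 29 days (141 left).
March has 31 days (110 left).
April has 30 days (80 left).
May has 31 days (49 left).
June has 30 days (19 left).
19 days into July → 2000-07-19.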